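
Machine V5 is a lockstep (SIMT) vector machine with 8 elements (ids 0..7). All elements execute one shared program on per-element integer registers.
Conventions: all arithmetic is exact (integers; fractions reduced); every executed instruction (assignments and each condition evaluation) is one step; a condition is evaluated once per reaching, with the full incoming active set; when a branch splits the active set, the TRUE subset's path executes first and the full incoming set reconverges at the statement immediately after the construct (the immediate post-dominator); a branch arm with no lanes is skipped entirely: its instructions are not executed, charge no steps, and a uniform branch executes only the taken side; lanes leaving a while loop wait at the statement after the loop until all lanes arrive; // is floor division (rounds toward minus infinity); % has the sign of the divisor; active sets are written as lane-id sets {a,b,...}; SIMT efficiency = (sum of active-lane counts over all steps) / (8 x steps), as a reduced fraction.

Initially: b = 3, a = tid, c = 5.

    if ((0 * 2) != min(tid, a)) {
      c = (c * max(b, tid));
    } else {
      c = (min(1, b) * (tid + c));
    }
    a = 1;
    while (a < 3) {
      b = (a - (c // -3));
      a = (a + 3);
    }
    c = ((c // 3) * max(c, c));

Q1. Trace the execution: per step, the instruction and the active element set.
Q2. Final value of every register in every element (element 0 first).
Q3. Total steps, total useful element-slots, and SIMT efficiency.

step 0: eval ((0 * 2) != min(tid, a)) {0,1,2,3,4,5,6,7}
step 1: c <- (c * max(b, tid))       {1,2,3,4,5,6,7}
step 2: c <- (min(1, b) * (tid + c)) {0}
step 3: a <- 1                       {0,1,2,3,4,5,6,7}
step 4: eval (a < 3)                 {0,1,2,3,4,5,6,7}
step 5: b <- (a - (c // -3))         {0,1,2,3,4,5,6,7}
step 6: a <- (a + 3)                 {0,1,2,3,4,5,6,7}
step 7: eval (a < 3)                 {0,1,2,3,4,5,6,7}
step 8: c <- ((c // 3) * max(c, c))  {0,1,2,3,4,5,6,7}

Answer: 9 steps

b: 3,6,6,6,8,10,11,13
a: 4,4,4,4,4,4,4,4
c: 5,75,75,75,120,200,300,385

steps = 9; useful = 64; efficiency = 64/72 = 8/9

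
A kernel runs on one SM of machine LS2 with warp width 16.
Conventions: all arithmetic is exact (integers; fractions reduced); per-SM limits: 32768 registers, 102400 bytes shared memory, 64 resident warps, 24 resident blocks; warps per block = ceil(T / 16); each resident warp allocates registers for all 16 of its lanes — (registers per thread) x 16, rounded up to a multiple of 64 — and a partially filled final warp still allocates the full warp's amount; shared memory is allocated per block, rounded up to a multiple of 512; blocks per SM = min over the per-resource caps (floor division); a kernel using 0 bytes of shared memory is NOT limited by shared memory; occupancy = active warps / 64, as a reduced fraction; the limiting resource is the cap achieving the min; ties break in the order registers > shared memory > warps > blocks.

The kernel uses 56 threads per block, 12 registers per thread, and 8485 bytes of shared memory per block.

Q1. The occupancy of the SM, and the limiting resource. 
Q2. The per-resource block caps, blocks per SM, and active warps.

Answer: occupancy 11/16, limited by shared memory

registers: 42 blocks
shared memory: 11 blocks
warps: 16 blocks
blocks: 24 blocks

Answer: 11 blocks, 44 active warps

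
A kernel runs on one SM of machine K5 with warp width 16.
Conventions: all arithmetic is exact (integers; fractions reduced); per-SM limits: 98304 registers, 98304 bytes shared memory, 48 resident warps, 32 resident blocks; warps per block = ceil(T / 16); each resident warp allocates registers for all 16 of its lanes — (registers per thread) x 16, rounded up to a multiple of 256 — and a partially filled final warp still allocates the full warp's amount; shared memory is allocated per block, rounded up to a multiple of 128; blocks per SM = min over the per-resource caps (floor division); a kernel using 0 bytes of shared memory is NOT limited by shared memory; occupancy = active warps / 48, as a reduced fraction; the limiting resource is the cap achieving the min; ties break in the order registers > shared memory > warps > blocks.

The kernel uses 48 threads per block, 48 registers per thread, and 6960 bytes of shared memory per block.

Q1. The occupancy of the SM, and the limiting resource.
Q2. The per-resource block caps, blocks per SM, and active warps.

Answer: occupancy 13/16, limited by shared memory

registers: 42 blocks
shared memory: 13 blocks
warps: 16 blocks
blocks: 32 blocks

Answer: 13 blocks, 39 active warps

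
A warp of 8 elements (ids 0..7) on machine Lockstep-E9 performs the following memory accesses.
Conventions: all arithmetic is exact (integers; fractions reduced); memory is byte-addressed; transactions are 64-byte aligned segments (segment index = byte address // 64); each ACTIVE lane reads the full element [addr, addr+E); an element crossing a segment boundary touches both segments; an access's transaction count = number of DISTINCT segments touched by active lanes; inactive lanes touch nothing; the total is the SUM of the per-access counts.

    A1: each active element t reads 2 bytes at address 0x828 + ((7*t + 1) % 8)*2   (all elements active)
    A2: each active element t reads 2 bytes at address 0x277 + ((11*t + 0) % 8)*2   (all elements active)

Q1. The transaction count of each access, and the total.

A1: 1 transaction
A2: 2 transactions

Answer: 1,2; total 3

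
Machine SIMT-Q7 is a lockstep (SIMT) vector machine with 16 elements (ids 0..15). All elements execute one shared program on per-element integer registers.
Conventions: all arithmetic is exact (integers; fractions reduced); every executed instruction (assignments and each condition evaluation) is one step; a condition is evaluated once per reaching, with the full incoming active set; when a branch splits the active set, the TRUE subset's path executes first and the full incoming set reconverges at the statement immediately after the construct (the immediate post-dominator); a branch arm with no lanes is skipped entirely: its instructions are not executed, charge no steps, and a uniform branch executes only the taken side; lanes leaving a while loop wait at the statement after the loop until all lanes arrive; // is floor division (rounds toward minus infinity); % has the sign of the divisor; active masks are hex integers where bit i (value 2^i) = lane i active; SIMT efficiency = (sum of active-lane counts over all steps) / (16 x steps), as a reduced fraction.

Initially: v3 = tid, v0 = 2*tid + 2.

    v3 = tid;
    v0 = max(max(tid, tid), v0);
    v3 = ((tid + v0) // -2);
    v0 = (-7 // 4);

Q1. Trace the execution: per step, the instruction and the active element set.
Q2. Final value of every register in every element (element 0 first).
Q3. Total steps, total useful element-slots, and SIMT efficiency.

step 0: v3 <- tid                    0xffff
step 1: v0 <- max(max(tid, tid), v0) 0xffff
step 2: v3 <- ((tid + v0) // -2)     0xffff
step 3: v0 <- (-7 // 4)              0xffff

Answer: 4 steps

v3: -1,-3,-4,-6,-7,-9,-10,-12,-13,-15,-16,-18,-19,-21,-22,-24
v0: -2,-2,-2,-2,-2,-2,-2,-2,-2,-2,-2,-2,-2,-2,-2,-2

steps = 4; useful = 64; efficiency = 64/64 = 1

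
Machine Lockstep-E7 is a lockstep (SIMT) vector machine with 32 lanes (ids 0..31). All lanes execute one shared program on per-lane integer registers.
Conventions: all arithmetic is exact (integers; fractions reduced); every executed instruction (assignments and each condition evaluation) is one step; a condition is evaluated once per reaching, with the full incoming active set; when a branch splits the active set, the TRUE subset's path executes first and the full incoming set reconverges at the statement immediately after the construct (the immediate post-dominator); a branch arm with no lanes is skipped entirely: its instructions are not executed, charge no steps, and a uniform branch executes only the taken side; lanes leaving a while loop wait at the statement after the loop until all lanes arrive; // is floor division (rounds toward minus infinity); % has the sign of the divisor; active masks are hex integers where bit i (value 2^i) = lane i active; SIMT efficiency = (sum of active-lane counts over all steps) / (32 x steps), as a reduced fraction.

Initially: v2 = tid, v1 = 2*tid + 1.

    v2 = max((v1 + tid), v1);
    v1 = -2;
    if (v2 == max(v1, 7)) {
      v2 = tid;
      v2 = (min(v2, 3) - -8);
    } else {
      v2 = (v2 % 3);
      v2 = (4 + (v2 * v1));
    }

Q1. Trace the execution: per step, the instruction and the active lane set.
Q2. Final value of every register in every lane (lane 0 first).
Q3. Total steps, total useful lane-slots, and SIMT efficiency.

step 0: v2 <- max((v1 + tid), v1)    0xffffffff
step 1: v1 <- -2                     0xffffffff
step 2: eval (v2 == max(v1, 7))      0xffffffff
step 3: v2 <- tid                    0x00000004
step 4: v2 <- (min(v2, 3) - -8)      0x00000004
step 5: v2 <- (v2 % 3)               0xfffffffb
step 6: v2 <- (4 + (v2 * v1))        0xfffffffb

Answer: 7 steps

v2: 2,2,10,2,2,2,2,2,2,2,2,2,2,2,2,2,2,2,2,2,2,2,2,2,2,2,2,2,2,2,2,2
v1: -2,-2,-2,-2,-2,-2,-2,-2,-2,-2,-2,-2,-2,-2,-2,-2,-2,-2,-2,-2,-2,-2,-2,-2,-2,-2,-2,-2,-2,-2,-2,-2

steps = 7; useful = 160; efficiency = 160/224 = 5/7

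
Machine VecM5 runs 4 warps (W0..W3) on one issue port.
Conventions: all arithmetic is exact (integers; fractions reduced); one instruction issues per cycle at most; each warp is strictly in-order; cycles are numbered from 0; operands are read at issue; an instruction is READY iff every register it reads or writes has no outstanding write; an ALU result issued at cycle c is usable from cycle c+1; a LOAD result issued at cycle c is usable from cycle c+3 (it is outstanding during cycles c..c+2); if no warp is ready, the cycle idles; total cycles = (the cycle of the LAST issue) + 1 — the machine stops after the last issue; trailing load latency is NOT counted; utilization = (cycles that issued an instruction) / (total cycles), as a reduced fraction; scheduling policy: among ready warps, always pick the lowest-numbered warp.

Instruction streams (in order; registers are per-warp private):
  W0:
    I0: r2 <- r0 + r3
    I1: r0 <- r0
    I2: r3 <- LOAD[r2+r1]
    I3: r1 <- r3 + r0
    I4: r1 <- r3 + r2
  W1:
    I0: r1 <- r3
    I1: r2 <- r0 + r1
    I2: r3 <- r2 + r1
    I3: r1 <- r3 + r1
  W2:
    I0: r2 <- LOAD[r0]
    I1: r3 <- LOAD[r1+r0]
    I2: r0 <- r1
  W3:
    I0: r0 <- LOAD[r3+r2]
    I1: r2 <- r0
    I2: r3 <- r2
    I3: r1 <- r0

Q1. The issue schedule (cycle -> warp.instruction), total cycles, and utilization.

cycle 0: W0.I0
cycle 1: W0.I1
cycle 2: W0.I2
cycle 3: W1.I0
cycle 4: W1.I1
cycle 5: W0.I3
cycle 6: W0.I4
cycle 7: W1.I2
cycle 8: W1.I3
cycle 9: W2.I0
cycle 10: W2.I1
cycle 11: W2.I2
cycle 12: W3.I0
cycle 13: idle
cycle 14: idle
cycle 15: W3.I1
cycle 16: W3.I2
cycle 17: W3.I3

Answer: 18 cycles, utilization 8/9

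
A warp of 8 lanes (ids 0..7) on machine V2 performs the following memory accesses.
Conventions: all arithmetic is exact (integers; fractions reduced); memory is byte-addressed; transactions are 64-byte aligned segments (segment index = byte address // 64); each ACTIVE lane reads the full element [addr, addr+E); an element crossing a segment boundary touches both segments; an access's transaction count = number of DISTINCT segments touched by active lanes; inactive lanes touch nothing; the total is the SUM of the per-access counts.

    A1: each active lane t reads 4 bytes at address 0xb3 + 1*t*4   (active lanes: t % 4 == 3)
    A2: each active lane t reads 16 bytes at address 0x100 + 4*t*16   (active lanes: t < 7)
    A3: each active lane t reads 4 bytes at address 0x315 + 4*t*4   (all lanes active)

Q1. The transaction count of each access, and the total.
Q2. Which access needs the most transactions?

A1: 2 transactions
A2: 7 transactions
A3: 3 transactions

Answer: 2,7,3; total 12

Answer: A2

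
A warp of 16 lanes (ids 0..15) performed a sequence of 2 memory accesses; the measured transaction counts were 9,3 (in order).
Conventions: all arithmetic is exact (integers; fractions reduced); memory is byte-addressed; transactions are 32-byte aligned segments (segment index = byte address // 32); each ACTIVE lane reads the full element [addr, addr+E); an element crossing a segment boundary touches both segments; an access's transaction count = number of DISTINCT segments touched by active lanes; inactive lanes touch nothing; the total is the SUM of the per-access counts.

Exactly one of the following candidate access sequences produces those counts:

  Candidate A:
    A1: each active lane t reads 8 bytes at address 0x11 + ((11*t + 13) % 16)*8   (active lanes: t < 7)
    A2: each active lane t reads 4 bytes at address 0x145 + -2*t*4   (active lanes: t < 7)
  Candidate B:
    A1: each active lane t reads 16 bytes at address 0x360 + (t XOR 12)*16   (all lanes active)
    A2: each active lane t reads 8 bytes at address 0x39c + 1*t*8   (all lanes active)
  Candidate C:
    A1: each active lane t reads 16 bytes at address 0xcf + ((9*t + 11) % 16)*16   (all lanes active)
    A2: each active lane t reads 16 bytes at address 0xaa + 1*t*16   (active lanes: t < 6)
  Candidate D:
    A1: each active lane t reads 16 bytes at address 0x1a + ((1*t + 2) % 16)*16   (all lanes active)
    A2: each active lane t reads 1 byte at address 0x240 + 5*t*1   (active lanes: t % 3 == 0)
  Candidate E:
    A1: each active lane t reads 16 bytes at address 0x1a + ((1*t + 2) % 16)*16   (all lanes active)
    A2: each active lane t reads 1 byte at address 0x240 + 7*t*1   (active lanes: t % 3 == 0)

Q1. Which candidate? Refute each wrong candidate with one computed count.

A: A1 gives 4 transactions, not 9
B: A1 gives 8 transactions, not 9
C: A2 gives 4 transactions, not 3
E: A2 gives 4 transactions, not 3
D: all counts match (9,3)

Answer: D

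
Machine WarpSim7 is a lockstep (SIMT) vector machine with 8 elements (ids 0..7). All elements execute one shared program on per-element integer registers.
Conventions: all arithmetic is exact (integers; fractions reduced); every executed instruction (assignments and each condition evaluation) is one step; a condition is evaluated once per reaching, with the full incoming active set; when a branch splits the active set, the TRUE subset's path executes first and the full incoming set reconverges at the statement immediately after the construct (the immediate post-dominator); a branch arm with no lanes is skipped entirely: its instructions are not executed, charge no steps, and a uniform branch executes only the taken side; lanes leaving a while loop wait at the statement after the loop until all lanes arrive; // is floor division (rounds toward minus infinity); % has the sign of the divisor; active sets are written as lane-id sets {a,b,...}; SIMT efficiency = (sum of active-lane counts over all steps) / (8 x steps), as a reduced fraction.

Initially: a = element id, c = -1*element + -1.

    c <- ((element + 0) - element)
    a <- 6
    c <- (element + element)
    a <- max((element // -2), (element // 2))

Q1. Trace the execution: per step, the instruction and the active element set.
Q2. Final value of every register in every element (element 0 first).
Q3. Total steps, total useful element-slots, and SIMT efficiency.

step 0: c <- ((element + 0) - element) {0,1,2,3,4,5,6,7}
step 1: a <- 6                       {0,1,2,3,4,5,6,7}
step 2: c <- (element + element)     {0,1,2,3,4,5,6,7}
step 3: a <- max((element // -2), (element // 2)) {0,1,2,3,4,5,6,7}

Answer: 4 steps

a: 0,0,1,1,2,2,3,3
c: 0,2,4,6,8,10,12,14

steps = 4; useful = 32; efficiency = 32/32 = 1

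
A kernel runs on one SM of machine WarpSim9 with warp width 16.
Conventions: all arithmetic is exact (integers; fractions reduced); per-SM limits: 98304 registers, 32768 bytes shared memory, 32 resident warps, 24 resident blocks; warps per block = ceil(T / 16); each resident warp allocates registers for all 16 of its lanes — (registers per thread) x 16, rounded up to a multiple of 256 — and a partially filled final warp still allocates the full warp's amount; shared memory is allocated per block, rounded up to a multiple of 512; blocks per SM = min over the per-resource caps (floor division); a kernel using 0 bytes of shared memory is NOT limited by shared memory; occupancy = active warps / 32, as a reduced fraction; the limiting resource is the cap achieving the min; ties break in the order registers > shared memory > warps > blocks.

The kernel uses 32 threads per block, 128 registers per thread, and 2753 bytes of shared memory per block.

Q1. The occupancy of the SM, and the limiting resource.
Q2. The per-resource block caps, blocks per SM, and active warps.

Answer: occupancy 5/8, limited by shared memory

registers: 24 blocks
shared memory: 10 blocks
warps: 16 blocks
blocks: 24 blocks

Answer: 10 blocks, 20 active warps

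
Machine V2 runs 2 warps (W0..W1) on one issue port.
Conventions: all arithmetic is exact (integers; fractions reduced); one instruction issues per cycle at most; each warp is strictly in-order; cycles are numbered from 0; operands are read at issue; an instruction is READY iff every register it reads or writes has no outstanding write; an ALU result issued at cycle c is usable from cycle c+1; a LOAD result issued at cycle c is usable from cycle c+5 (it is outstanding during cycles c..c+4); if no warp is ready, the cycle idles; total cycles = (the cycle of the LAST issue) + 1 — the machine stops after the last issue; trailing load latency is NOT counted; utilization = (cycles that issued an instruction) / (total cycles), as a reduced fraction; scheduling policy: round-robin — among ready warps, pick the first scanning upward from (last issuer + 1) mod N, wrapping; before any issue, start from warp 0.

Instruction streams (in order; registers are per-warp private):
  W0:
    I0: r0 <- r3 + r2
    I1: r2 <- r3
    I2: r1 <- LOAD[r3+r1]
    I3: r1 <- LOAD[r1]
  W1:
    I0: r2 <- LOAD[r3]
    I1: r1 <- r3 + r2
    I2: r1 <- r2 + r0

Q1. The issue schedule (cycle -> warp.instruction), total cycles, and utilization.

cycle 0: W0.I0
cycle 1: W1.I0
cycle 2: W0.I1
cycle 3: W0.I2
cycle 4: idle
cycle 5: idle
cycle 6: W1.I1
cycle 7: W1.I2
cycle 8: W0.I3

Answer: 9 cycles, utilization 7/9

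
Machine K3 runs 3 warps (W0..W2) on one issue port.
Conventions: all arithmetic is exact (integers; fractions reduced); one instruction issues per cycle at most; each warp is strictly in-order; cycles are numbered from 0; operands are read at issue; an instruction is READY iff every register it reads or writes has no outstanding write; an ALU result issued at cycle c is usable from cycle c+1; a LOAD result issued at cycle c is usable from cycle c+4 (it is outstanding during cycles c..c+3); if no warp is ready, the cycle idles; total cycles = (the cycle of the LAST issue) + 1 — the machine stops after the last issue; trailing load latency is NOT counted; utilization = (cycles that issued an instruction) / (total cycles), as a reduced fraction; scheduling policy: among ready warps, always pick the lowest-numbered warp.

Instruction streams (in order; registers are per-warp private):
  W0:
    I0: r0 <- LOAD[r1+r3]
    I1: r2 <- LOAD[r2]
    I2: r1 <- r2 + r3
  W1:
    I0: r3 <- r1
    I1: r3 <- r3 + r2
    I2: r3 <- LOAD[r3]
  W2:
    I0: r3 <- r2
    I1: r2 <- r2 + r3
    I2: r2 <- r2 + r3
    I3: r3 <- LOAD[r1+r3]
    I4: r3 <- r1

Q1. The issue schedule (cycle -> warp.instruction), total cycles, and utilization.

cycle 0: W0.I0
cycle 1: W0.I1
cycle 2: W1.I0
cycle 3: W1.I1
cycle 4: W1.I2
cycle 5: W0.I2
cycle 6: W2.I0
cycle 7: W2.I1
cycle 8: W2.I2
cycle 9: W2.I3
cycle 10: idle
cycle 11: idle
cycle 12: idle
cycle 13: W2.I4

Answer: 14 cycles, utilization 11/14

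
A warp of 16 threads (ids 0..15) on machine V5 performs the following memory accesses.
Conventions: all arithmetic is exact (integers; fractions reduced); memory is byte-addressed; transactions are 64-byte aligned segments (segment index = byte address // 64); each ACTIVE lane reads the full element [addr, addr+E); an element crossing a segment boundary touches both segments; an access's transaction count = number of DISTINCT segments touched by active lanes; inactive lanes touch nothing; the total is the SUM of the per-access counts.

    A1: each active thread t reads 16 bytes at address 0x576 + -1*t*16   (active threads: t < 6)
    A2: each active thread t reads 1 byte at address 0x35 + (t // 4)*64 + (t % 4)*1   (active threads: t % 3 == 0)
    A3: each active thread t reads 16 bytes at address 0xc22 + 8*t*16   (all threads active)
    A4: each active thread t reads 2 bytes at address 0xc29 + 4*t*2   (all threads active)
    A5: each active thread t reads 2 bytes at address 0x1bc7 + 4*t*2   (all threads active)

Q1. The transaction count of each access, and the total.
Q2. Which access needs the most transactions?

A1: 3 transactions
A2: 4 transactions
A3: 16 transactions
A4: 3 transactions
A5: 3 transactions

Answer: 3,4,16,3,3; total 29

Answer: A3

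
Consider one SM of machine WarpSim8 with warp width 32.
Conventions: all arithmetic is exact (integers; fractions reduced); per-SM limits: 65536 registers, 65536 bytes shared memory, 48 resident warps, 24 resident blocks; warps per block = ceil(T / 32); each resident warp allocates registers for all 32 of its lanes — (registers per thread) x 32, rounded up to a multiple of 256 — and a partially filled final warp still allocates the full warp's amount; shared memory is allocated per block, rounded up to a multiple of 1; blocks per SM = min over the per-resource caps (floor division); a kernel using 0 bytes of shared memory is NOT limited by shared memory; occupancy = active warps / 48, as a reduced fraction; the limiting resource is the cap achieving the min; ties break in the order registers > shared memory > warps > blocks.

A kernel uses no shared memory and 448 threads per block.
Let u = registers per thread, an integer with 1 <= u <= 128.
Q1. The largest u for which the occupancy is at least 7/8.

Answer: u = 48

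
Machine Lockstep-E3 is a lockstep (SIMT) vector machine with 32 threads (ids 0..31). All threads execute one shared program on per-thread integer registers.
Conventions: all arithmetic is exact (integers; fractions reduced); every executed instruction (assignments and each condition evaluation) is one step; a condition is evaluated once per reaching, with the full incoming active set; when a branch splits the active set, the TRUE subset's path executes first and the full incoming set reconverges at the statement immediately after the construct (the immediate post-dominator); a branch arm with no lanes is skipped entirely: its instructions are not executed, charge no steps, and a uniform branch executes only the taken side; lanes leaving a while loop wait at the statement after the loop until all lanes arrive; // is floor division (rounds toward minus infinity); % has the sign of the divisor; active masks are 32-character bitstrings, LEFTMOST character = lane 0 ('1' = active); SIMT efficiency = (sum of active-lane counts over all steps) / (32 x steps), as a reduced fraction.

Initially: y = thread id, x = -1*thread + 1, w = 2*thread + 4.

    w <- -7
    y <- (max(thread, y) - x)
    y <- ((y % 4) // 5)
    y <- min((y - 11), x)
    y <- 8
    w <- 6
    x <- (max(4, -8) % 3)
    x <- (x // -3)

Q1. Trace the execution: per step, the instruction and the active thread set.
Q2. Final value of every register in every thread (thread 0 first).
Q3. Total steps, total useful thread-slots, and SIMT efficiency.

step 0: w <- -7                      11111111111111111111111111111111
step 1: y <- (max(thread, y) - x)    11111111111111111111111111111111
step 2: y <- ((y % 4) // 5)          11111111111111111111111111111111
step 3: y <- min((y - 11), x)        11111111111111111111111111111111
step 4: y <- 8                       11111111111111111111111111111111
step 5: w <- 6                       11111111111111111111111111111111
step 6: x <- (max(4, -8) % 3)        11111111111111111111111111111111
step 7: x <- (x // -3)               11111111111111111111111111111111

Answer: 8 steps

y: 8,8,8,8,8,8,8,8,8,8,8,8,8,8,8,8,8,8,8,8,8,8,8,8,8,8,8,8,8,8,8,8
x: -1,-1,-1,-1,-1,-1,-1,-1,-1,-1,-1,-1,-1,-1,-1,-1,-1,-1,-1,-1,-1,-1,-1,-1,-1,-1,-1,-1,-1,-1,-1,-1
w: 6,6,6,6,6,6,6,6,6,6,6,6,6,6,6,6,6,6,6,6,6,6,6,6,6,6,6,6,6,6,6,6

steps = 8; useful = 256; efficiency = 256/256 = 1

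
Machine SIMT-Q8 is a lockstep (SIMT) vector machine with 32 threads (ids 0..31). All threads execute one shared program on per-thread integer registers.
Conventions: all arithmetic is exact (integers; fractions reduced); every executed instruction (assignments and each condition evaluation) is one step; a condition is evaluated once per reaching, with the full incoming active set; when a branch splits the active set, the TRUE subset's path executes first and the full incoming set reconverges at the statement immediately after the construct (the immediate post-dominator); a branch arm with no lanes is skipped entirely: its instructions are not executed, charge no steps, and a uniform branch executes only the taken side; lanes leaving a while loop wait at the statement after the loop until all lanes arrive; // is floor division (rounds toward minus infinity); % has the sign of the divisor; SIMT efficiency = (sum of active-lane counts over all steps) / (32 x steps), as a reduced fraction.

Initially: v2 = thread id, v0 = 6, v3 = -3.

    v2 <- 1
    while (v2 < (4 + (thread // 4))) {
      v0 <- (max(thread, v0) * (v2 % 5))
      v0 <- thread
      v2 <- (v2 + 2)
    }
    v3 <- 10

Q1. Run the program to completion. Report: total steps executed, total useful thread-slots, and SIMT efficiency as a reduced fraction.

Answer: 23 steps, 544 useful, 17/23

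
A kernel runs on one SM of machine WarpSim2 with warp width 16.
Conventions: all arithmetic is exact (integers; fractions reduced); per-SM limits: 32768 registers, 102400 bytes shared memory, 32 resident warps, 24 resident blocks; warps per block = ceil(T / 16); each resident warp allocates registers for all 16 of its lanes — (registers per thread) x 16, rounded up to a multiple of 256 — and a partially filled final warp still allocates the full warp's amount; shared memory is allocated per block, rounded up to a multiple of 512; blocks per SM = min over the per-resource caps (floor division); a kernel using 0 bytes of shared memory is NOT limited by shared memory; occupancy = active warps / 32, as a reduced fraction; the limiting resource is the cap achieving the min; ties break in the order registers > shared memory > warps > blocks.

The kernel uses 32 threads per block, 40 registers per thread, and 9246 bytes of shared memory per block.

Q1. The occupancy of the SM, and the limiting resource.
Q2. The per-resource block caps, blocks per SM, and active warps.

Answer: occupancy 5/8, limited by shared memory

registers: 21 blocks
shared memory: 10 blocks
warps: 16 blocks
blocks: 24 blocks

Answer: 10 blocks, 20 active warps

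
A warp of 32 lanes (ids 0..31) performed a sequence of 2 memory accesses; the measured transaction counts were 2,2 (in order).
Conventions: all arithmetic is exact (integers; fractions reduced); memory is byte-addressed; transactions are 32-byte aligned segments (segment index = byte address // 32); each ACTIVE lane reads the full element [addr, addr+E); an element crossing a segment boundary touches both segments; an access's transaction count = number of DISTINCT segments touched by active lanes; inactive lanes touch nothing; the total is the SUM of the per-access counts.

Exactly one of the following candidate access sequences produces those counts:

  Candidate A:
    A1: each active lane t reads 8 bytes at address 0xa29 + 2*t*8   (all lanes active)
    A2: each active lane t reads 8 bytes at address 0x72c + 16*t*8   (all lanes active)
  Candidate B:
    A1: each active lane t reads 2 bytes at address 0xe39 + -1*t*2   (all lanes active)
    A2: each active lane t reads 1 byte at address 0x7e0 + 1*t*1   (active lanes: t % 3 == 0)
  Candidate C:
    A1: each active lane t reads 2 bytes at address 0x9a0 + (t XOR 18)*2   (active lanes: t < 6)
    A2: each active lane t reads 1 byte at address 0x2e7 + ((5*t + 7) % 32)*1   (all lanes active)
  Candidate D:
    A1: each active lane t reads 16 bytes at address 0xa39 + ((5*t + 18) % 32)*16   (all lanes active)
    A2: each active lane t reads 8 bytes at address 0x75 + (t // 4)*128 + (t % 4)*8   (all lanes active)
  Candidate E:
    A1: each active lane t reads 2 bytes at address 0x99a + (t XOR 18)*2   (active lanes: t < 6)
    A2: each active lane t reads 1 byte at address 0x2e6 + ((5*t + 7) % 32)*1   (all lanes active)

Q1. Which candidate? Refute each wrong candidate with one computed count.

A: A1 gives 17 transactions, not 2
B: A1 gives 3 transactions, not 2
C: A1 gives 1 transaction, not 2
D: A1 gives 17 transactions, not 2
E: all counts match (2,2)

Answer: E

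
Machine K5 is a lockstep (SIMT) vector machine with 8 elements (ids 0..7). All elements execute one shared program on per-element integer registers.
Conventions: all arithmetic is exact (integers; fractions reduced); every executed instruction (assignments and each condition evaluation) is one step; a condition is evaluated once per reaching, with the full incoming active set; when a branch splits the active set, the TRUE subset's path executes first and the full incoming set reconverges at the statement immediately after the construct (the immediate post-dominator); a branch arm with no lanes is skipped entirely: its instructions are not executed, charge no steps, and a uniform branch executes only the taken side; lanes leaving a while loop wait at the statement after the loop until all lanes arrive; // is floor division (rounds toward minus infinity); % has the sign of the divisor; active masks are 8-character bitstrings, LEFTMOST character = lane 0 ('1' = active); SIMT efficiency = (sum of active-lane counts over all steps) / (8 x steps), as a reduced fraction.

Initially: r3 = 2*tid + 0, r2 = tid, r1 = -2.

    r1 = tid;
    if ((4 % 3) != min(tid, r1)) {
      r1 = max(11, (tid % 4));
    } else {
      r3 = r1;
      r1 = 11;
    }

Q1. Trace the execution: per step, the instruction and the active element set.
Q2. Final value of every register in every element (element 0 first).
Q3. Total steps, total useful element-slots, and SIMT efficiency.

step 0: r1 <- tid                    11111111
step 1: eval ((4 % 3) != min(tid, r1)) 11111111
step 2: r1 <- max(11, (tid % 4))     10111111
step 3: r3 <- r1                     01000000
step 4: r1 <- 11                     01000000

Answer: 5 steps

r3: 0,1,4,6,8,10,12,14
r2: 0,1,2,3,4,5,6,7
r1: 11,11,11,11,11,11,11,11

steps = 5; useful = 25; efficiency = 25/40 = 5/8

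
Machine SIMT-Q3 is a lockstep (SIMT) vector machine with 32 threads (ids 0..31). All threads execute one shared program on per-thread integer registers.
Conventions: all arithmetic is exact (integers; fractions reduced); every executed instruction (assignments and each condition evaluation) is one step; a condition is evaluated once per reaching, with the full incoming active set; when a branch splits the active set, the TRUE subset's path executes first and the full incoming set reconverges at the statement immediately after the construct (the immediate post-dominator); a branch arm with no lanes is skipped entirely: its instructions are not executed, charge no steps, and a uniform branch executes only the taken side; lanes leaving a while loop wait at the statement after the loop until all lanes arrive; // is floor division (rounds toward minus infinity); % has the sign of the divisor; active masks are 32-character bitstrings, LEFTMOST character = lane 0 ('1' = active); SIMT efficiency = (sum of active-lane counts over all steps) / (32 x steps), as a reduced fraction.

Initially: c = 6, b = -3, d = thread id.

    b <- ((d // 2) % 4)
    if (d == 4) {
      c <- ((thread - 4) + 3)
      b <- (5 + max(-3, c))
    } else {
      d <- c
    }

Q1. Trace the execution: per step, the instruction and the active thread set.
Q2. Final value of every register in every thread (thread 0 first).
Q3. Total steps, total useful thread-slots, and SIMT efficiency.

step 0: b <- ((d // 2) % 4)          11111111111111111111111111111111
step 1: eval (d == 4)                11111111111111111111111111111111
step 2: c <- ((thread - 4) + 3)      00001000000000000000000000000000
step 3: b <- (5 + max(-3, c))        00001000000000000000000000000000
step 4: d <- c                       11110111111111111111111111111111

Answer: 5 steps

c: 6,6,6,6,3,6,6,6,6,6,6,6,6,6,6,6,6,6,6,6,6,6,6,6,6,6,6,6,6,6,6,6
b: 0,0,1,1,8,2,3,3,0,0,1,1,2,2,3,3,0,0,1,1,2,2,3,3,0,0,1,1,2,2,3,3
d: 6,6,6,6,4,6,6,6,6,6,6,6,6,6,6,6,6,6,6,6,6,6,6,6,6,6,6,6,6,6,6,6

steps = 5; useful = 97; efficiency = 97/160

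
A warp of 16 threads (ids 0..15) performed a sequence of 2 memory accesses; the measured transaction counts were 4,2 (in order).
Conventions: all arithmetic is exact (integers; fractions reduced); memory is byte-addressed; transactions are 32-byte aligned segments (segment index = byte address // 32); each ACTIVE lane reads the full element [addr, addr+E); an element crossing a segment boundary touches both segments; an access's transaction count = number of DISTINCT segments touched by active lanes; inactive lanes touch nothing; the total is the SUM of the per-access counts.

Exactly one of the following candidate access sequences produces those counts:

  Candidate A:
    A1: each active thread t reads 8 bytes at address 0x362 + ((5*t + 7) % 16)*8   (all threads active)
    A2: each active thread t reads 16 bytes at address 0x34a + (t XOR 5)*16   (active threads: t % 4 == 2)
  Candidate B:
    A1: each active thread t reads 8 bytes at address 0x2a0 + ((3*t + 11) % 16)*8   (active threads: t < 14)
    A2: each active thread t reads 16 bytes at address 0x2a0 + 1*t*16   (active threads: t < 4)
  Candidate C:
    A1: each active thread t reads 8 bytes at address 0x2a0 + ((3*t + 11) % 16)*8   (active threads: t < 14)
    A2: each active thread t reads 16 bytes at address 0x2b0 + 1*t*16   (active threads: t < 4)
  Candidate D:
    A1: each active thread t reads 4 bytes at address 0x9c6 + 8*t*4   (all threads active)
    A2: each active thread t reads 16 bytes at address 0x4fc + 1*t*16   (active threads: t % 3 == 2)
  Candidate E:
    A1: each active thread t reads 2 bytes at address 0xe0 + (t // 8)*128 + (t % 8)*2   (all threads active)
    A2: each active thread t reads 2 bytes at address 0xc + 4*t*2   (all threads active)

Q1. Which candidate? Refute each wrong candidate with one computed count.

A: A1 gives 5 transactions, not 4
C: A2 gives 3 transactions, not 2
D: A1 gives 16 transactions, not 4
E: A1 gives 2 transactions, not 4
B: all counts match (4,2)

Answer: B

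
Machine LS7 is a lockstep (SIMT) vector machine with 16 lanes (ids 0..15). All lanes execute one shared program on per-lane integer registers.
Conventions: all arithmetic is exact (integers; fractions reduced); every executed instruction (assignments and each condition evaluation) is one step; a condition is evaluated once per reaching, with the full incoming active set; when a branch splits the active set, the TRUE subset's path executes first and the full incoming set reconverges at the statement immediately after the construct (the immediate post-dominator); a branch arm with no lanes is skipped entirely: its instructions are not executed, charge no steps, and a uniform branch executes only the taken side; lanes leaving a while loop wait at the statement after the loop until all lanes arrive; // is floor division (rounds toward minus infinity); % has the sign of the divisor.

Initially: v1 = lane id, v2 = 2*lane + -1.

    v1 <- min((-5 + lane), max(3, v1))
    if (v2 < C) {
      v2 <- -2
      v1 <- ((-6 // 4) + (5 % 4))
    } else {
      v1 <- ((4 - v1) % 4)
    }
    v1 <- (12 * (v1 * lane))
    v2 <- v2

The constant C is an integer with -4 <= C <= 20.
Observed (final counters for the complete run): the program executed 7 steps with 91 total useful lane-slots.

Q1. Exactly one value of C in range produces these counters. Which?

Answer: C = 20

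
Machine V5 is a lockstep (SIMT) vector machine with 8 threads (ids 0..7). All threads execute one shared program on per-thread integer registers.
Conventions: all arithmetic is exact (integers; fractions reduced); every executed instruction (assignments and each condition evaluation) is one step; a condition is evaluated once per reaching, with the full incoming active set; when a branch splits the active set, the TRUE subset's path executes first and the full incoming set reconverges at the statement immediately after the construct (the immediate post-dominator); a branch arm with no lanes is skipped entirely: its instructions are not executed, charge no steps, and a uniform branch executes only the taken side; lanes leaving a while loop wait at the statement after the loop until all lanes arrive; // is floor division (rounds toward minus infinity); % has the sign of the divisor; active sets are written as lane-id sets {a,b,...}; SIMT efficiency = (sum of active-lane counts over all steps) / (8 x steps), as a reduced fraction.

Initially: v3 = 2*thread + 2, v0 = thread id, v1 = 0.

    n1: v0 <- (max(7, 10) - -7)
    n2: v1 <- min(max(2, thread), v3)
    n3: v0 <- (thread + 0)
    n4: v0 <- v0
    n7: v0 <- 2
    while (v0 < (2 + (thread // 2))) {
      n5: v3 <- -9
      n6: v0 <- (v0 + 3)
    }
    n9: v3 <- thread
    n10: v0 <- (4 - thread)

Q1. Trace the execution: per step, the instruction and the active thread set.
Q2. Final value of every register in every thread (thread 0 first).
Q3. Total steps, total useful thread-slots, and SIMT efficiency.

step 0: v0 <- (max(7, 10) - -7)      {0,1,2,3,4,5,6,7}
step 1: v1 <- min(max(2, thread), v3) {0,1,2,3,4,5,6,7}
step 2: v0 <- (thread + 0)           {0,1,2,3,4,5,6,7}
step 3: v0 <- v0                     {0,1,2,3,4,5,6,7}
step 4: v0 <- 2                      {0,1,2,3,4,5,6,7}
step 5: eval (v0 < (2 + (thread // 2))) {0,1,2,3,4,5,6,7}
step 6: v3 <- -9                     {2,3,4,5,6,7}
step 7: v0 <- (v0 + 3)               {2,3,4,5,6,7}
step 8: eval (v0 < (2 + (thread // 2))) {2,3,4,5,6,7}
step 9: v3 <- thread                 {0,1,2,3,4,5,6,7}
step 10: v0 <- (4 - thread)           {0,1,2,3,4,5,6,7}

Answer: 11 steps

v3: 0,1,2,3,4,5,6,7
v0: 4,3,2,1,0,-1,-2,-3
v1: 2,2,2,3,4,5,6,7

steps = 11; useful = 82; efficiency = 82/88 = 41/44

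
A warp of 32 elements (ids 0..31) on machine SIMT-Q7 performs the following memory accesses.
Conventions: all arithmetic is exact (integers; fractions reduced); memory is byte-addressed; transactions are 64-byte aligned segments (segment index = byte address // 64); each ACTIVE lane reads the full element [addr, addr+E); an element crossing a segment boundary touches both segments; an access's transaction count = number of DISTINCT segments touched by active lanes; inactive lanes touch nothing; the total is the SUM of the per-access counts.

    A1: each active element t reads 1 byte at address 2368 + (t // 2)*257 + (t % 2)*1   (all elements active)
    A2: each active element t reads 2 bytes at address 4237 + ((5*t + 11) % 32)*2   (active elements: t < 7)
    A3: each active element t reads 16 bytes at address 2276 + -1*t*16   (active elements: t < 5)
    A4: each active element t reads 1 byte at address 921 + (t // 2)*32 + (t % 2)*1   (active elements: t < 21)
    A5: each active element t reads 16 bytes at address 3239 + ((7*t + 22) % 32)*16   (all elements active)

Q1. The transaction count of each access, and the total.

A1: 16 transactions
A2: 2 transactions
A3: 2 transactions
A4: 6 transactions
A5: 9 transactions

Answer: 16,2,2,6,9; total 35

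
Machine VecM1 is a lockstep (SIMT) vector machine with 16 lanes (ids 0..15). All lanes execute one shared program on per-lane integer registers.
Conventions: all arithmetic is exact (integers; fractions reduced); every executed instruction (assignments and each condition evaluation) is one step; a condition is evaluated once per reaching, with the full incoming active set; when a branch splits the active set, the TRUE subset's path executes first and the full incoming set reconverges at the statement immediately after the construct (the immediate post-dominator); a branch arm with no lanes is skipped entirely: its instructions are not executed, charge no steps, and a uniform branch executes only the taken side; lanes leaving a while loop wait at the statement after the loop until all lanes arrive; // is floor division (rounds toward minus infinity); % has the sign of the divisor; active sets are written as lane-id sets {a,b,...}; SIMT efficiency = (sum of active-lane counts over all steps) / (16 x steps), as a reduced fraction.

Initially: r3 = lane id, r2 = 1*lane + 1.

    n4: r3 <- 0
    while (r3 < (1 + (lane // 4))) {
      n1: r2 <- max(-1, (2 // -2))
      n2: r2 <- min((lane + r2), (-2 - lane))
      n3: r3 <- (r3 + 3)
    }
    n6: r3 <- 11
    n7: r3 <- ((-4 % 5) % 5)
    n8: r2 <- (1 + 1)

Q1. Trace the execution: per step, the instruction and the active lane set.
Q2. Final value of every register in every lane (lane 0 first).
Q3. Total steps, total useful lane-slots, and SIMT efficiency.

step 0: r3 <- 0                      {0,1,2,3,4,5,6,7,8,9,10,11,12,13,14,15}
step 1: eval (r3 < (1 + (lane // 4))) {0,1,2,3,4,5,6,7,8,9,10,11,12,13,14,15}
step 2: r2 <- max(-1, (2 // -2))     {0,1,2,3,4,5,6,7,8,9,10,11,12,13,14,15}
step 3: r2 <- min((lane + r2), (-2 - lane)) {0,1,2,3,4,5,6,7,8,9,10,11,12,13,14,15}
step 4: r3 <- (r3 + 3)               {0,1,2,3,4,5,6,7,8,9,10,11,12,13,14,15}
step 5: eval (r3 < (1 + (lane // 4))) {0,1,2,3,4,5,6,7,8,9,10,11,12,13,14,15}
step 6: r2 <- max(-1, (2 // -2))     {12,13,14,15}
step 7: r2 <- min((lane + r2), (-2 - lane)) {12,13,14,15}
step 8: r3 <- (r3 + 3)               {12,13,14,15}
step 9: eval (r3 < (1 + (lane // 4))) {12,13,14,15}
step 10: r3 <- 11                     {0,1,2,3,4,5,6,7,8,9,10,11,12,13,14,15}
step 11: r3 <- ((-4 % 5) % 5)         {0,1,2,3,4,5,6,7,8,9,10,11,12,13,14,15}
step 12: r2 <- (1 + 1)                {0,1,2,3,4,5,6,7,8,9,10,11,12,13,14,15}

Answer: 13 steps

r3: 1,1,1,1,1,1,1,1,1,1,1,1,1,1,1,1
r2: 2,2,2,2,2,2,2,2,2,2,2,2,2,2,2,2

steps = 13; useful = 160; efficiency = 160/208 = 10/13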